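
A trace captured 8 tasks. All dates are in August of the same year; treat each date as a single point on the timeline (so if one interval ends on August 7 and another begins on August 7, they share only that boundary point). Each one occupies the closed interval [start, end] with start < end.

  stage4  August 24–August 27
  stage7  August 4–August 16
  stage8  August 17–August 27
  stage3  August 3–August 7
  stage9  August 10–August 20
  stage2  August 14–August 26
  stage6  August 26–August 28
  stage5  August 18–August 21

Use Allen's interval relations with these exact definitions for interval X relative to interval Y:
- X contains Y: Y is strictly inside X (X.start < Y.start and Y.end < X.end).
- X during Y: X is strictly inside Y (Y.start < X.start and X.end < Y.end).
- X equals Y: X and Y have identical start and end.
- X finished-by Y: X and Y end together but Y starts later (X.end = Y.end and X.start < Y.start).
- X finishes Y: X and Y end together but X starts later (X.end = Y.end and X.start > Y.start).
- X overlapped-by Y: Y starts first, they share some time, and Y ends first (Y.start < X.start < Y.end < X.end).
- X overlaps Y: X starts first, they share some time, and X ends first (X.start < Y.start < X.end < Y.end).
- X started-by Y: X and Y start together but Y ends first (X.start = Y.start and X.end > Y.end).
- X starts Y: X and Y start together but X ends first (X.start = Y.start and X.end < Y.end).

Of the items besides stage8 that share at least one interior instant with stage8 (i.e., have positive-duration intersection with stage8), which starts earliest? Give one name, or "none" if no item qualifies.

stage9

Target stage8 = [August 17, August 27].
stage2 [August 14, August 26] → overlaps → candidate.
stage3 [August 3, August 7] → before → excluded.
stage4 [August 24, August 27] → finishes → candidate.
stage5 [August 18, August 21] → during → candidate.
stage6 [August 26, August 28] → overlapped-by → candidate.
stage7 [August 4, August 16] → before → excluded.
stage9 [August 10, August 20] → overlaps → candidate.
Among candidates, earliest start is August 10 → stage9.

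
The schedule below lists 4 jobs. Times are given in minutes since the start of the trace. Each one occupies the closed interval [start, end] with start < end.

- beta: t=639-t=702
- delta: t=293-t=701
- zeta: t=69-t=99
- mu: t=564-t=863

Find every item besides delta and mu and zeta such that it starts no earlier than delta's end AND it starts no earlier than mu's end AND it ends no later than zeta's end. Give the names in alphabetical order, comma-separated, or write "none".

Conditions: its start is no earlier than delta's end (X.start >= t=701) AND its start is no earlier than mu's end (X.start >= t=863) AND its end is no later than zeta's end (X.end <= t=99).
beta: start t=639 >= t=701? ✗; start t=639 >= t=863? ✗; end t=702 <= t=99? ✗ → no.
Result: none.

none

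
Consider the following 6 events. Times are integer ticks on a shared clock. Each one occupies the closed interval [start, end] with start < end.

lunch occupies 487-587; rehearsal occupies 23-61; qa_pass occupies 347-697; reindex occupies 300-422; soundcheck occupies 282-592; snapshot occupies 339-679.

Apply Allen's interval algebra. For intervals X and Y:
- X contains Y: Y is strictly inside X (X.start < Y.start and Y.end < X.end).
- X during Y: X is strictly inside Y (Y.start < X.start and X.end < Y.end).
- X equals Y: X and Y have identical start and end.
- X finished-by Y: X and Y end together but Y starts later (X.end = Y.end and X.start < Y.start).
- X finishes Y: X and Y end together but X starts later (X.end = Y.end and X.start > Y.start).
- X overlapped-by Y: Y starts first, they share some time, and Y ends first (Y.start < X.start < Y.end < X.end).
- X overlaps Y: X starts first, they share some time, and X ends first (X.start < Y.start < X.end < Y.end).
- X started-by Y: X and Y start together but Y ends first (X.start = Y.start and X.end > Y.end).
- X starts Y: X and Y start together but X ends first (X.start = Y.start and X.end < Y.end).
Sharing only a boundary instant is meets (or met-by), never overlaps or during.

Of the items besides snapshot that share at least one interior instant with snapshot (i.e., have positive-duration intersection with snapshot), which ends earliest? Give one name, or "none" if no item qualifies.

reindex

Target snapshot = [339, 679].
lunch [487, 587] → during → candidate.
qa_pass [347, 697] → overlapped-by → candidate.
rehearsal [23, 61] → before → excluded.
reindex [300, 422] → overlaps → candidate.
soundcheck [282, 592] → overlaps → candidate.
Among candidates, earliest end is 422 → reindex.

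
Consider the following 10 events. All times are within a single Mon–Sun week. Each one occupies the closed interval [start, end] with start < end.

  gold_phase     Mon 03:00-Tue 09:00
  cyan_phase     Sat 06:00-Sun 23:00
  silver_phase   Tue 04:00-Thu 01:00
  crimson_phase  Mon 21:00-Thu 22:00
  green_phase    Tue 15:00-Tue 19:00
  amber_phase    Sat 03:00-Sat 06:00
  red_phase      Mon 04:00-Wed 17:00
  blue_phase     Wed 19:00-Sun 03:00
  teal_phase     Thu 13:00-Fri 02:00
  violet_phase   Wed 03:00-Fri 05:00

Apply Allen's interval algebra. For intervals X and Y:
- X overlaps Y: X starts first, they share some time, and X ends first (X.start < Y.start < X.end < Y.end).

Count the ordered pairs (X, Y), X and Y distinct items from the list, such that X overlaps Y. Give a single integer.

13

Checking all 90 ordered pairs for relation 'overlaps'; matching pairs in alphabetical order:
(blue_phase, cyan_phase): blue_phase overlaps cyan_phase ✓
(crimson_phase, blue_phase): crimson_phase overlaps blue_phase ✓
(crimson_phase, teal_phase): crimson_phase overlaps teal_phase ✓
(crimson_phase, violet_phase): crimson_phase overlaps violet_phase ✓
(gold_phase, crimson_phase): gold_phase overlaps crimson_phase ✓
(gold_phase, red_phase): gold_phase overlaps red_phase ✓
(gold_phase, silver_phase): gold_phase overlaps silver_phase ✓
(red_phase, crimson_phase): red_phase overlaps crimson_phase ✓
(red_phase, silver_phase): red_phase overlaps silver_phase ✓
(red_phase, violet_phase): red_phase overlaps violet_phase ✓
(silver_phase, blue_phase): silver_phase overlaps blue_phase ✓
(silver_phase, violet_phase): silver_phase overlaps violet_phase ✓
(violet_phase, blue_phase): violet_phase overlaps blue_phase ✓
Count: 13.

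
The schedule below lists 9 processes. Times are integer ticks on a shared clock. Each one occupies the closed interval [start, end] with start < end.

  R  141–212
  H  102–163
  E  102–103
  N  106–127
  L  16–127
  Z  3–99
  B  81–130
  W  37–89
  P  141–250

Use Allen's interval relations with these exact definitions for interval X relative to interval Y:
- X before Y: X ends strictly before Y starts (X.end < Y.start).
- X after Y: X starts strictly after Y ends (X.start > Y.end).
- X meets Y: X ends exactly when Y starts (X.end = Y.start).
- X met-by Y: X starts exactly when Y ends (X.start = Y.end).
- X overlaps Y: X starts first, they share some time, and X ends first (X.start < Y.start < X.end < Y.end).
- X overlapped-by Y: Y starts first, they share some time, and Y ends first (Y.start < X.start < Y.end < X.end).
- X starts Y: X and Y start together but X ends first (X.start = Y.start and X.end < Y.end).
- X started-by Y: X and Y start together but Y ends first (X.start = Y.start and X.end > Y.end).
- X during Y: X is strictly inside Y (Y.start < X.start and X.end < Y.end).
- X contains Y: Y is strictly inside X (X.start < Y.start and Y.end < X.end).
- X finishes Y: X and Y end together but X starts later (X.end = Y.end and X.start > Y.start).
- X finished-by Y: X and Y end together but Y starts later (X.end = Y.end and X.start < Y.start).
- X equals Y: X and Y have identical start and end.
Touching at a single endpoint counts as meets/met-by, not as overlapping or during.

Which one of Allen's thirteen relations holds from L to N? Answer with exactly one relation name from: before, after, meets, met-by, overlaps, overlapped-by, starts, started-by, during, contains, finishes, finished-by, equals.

L = [16, 127]; N = [106, 127].
Compare endpoints: L.start < N.start, L.start < N.end, L.end > N.start, L.end = N.end.
That pattern is 'finished-by'.

finished-by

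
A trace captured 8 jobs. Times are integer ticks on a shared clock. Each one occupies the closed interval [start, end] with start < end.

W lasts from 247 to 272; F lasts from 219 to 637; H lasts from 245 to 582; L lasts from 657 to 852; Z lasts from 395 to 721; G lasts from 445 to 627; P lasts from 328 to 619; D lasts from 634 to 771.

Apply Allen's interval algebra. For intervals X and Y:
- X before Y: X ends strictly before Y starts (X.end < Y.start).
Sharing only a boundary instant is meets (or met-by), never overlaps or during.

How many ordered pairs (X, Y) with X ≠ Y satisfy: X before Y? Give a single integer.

12

Checking all 56 ordered pairs for relation 'before'; matching pairs in alphabetical order:
(F, L): F before L ✓
(G, D): G before D ✓
(G, L): G before L ✓
(H, D): H before D ✓
(H, L): H before L ✓
(P, D): P before D ✓
(P, L): P before L ✓
(W, D): W before D ✓
(W, G): W before G ✓
(W, L): W before L ✓
(W, P): W before P ✓
(W, Z): W before Z ✓
Count: 12.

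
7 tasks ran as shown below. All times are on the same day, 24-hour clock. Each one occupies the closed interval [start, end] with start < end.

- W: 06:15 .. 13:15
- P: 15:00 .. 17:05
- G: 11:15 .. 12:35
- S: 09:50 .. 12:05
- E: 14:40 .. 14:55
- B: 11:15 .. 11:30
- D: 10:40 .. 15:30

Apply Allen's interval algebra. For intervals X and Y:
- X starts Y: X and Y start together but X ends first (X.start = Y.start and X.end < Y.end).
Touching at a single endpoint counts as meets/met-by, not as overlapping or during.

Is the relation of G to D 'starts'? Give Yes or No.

G = [11:15, 12:35], D = [10:40, 15:30].
Actual relation of G to D: during.
Asked whether 'starts' holds → No.

No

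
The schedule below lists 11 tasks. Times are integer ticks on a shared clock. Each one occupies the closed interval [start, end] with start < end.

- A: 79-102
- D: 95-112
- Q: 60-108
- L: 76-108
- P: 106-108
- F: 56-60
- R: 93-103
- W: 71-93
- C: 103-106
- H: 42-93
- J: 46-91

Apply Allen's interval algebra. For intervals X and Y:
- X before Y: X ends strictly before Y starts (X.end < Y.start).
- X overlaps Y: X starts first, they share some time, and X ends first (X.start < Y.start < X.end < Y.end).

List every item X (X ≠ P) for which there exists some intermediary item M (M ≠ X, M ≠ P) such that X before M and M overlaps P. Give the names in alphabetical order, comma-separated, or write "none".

Target P = [106, 108].
Intermediaries M with M overlaps P: none.
Union: none.

none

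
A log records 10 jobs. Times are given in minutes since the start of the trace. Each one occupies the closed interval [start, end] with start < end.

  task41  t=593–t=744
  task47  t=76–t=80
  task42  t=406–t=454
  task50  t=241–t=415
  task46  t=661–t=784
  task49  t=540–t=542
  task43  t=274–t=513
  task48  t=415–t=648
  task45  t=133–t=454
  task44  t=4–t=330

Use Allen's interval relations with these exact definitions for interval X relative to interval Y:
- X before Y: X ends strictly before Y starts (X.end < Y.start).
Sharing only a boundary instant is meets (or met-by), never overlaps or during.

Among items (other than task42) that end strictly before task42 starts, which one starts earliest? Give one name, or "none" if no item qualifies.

task44

Target task42 = [t=406, t=454].
task41 [t=593, t=744] → after → excluded.
task43 [t=274, t=513] → contains → excluded.
task44 [t=4, t=330] → before → candidate.
task45 [t=133, t=454] → finished-by → excluded.
task46 [t=661, t=784] → after → excluded.
task47 [t=76, t=80] → before → candidate.
task48 [t=415, t=648] → overlapped-by → excluded.
task49 [t=540, t=542] → after → excluded.
task50 [t=241, t=415] → overlaps → excluded.
Among candidates, earliest start is t=4 → task44.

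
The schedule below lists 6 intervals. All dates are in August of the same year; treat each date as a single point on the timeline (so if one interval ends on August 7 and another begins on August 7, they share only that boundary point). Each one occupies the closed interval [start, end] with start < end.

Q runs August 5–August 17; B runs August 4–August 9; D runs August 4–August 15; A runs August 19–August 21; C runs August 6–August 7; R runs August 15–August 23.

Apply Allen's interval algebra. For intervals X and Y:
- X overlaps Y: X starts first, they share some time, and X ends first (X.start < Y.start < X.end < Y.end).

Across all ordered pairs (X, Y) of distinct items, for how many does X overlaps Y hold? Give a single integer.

3

Checking all 30 ordered pairs for relation 'overlaps'; matching pairs in alphabetical order:
(B, Q): B overlaps Q ✓
(D, Q): D overlaps Q ✓
(Q, R): Q overlaps R ✓
Count: 3.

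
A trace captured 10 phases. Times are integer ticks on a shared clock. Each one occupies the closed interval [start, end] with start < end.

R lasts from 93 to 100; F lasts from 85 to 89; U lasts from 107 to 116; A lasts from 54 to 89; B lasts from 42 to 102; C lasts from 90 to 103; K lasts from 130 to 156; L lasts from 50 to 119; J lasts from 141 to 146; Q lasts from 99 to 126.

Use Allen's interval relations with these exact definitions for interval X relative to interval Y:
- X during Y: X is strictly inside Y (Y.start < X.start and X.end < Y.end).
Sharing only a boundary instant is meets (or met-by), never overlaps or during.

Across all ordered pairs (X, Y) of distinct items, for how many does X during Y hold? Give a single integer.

Checking all 90 ordered pairs for relation 'during'; matching pairs in alphabetical order:
(A, B): A during B ✓
(A, L): A during L ✓
(C, L): C during L ✓
(F, B): F during B ✓
(F, L): F during L ✓
(J, K): J during K ✓
(R, B): R during B ✓
(R, C): R during C ✓
(R, L): R during L ✓
(U, L): U during L ✓
(U, Q): U during Q ✓
Count: 11.

11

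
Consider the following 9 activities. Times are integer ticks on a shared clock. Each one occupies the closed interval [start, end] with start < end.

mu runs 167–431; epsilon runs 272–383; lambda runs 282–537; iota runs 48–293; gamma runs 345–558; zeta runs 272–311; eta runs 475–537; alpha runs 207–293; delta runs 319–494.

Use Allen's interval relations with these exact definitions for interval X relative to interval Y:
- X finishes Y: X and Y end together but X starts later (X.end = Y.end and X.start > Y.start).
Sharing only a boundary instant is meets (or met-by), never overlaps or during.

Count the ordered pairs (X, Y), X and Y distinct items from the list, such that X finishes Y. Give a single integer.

2

Checking all 72 ordered pairs for relation 'finishes'; matching pairs in alphabetical order:
(alpha, iota): alpha finishes iota ✓
(eta, lambda): eta finishes lambda ✓
Count: 2.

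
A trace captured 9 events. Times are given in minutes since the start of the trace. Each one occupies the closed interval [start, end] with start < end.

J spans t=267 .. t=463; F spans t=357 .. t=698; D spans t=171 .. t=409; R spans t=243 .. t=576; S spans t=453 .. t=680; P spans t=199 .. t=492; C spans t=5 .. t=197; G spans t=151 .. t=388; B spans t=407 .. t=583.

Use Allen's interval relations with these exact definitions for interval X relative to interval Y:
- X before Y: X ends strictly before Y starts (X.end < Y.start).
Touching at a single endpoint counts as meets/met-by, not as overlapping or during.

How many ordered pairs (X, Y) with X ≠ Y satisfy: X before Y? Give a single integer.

Checking all 72 ordered pairs for relation 'before'; matching pairs in alphabetical order:
(C, B): C before B ✓
(C, F): C before F ✓
(C, J): C before J ✓
(C, P): C before P ✓
(C, R): C before R ✓
(C, S): C before S ✓
(D, S): D before S ✓
(G, B): G before B ✓
(G, S): G before S ✓
Count: 9.

9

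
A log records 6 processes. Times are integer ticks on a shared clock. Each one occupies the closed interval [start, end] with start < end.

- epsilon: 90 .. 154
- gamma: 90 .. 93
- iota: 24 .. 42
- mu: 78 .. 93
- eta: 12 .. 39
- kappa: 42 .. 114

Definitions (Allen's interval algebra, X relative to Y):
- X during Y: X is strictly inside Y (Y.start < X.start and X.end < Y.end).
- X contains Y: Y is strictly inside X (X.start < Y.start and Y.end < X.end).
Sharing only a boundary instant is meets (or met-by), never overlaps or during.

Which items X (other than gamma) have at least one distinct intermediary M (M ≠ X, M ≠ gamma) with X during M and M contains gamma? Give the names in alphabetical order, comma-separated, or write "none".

Target gamma = [90, 93].
Intermediaries M with M contains gamma: kappa.
Via kappa — items with X during kappa: mu.
Union: mu.

mu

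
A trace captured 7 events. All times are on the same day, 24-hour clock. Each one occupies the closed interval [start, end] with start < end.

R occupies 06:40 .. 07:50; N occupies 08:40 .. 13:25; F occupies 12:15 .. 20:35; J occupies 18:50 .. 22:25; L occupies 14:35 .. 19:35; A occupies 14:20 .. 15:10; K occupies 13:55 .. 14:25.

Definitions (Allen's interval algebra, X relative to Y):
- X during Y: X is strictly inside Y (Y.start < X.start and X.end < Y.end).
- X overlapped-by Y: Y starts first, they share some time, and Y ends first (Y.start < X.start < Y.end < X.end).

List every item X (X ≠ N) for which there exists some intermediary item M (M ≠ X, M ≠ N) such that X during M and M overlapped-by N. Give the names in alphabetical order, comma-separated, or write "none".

A, K, L

Target N = [08:40, 13:25].
Intermediaries M with M overlapped-by N: F.
Via F — items with X during F: A, K, L.
Union: A, K, L.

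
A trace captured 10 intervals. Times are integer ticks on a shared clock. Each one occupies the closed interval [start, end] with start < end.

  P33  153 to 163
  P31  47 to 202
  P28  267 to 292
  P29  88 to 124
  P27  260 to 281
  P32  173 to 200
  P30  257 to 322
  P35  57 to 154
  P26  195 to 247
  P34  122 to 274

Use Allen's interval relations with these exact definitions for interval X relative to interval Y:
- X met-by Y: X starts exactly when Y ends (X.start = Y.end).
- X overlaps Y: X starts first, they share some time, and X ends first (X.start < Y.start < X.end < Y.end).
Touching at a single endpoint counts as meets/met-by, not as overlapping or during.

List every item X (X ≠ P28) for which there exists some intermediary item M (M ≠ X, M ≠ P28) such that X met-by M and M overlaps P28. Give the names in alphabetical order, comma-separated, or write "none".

Target P28 = [267, 292].
Intermediaries M with M overlaps P28: P27, P34.
Via P27 — items with X met-by P27: none.
Via P34 — items with X met-by P34: none.
Union: none.

none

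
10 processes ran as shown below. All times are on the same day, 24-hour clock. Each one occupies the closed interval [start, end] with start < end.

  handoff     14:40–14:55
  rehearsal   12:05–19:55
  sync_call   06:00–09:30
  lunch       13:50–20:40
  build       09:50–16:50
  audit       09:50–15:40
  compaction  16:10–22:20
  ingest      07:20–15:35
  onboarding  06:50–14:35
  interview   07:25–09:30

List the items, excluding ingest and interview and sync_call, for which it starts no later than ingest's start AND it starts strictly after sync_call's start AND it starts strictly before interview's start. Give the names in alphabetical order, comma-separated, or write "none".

onboarding

Conditions: its start is no later than ingest's start (X.start <= 07:20) AND its start is strictly after sync_call's start (X.start > 06:00) AND its start is strictly before interview's start (X.start < 07:25).
audit: start 09:50 <= 07:20? ✗; start 09:50 > 06:00? ✓; start 09:50 < 07:25? ✗ → no.
build: start 09:50 <= 07:20? ✗; start 09:50 > 06:00? ✓; start 09:50 < 07:25? ✗ → no.
compaction: start 16:10 <= 07:20? ✗; start 16:10 > 06:00? ✓; start 16:10 < 07:25? ✗ → no.
handoff: start 14:40 <= 07:20? ✗; start 14:40 > 06:00? ✓; start 14:40 < 07:25? ✗ → no.
lunch: start 13:50 <= 07:20? ✗; start 13:50 > 06:00? ✓; start 13:50 < 07:25? ✗ → no.
onboarding: start 06:50 <= 07:20? ✓; start 06:50 > 06:00? ✓; start 06:50 < 07:25? ✓ → yes.
rehearsal: start 12:05 <= 07:20? ✗; start 12:05 > 06:00? ✓; start 12:05 < 07:25? ✗ → no.
Result: onboarding.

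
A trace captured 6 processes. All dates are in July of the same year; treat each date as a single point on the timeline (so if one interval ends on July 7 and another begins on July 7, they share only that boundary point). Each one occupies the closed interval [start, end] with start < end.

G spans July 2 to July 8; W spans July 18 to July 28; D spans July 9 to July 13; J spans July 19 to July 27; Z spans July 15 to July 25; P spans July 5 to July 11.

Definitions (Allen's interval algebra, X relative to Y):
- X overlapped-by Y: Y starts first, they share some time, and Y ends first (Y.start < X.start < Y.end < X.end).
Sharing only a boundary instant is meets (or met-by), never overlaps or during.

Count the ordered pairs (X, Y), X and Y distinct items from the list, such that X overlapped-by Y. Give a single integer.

Checking all 30 ordered pairs for relation 'overlapped-by'; matching pairs in alphabetical order:
(D, P): D overlapped-by P ✓
(J, Z): J overlapped-by Z ✓
(P, G): P overlapped-by G ✓
(W, Z): W overlapped-by Z ✓
Count: 4.

4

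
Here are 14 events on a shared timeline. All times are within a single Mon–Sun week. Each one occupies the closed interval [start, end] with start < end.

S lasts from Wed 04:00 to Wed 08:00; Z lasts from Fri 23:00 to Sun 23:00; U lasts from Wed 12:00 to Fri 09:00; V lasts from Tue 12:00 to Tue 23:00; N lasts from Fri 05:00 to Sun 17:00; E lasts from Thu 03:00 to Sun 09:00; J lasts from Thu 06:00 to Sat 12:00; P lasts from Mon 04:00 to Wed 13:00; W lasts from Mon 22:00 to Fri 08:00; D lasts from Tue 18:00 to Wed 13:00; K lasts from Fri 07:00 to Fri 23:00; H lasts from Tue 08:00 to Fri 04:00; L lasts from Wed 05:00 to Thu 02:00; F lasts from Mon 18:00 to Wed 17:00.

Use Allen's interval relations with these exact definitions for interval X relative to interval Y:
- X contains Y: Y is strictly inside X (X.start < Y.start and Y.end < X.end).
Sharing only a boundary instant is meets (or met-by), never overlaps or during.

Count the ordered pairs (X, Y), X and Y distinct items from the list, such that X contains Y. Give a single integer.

19

Checking all 182 ordered pairs for relation 'contains'; matching pairs in alphabetical order:
(D, S): D contains S ✓
(E, J): E contains J ✓
(E, K): E contains K ✓
(F, D): F contains D ✓
(F, S): F contains S ✓
(F, V): F contains V ✓
(H, D): H contains D ✓
(H, L): H contains L ✓
(H, S): H contains S ✓
(H, V): H contains V ✓
(J, K): J contains K ✓
(N, K): N contains K ✓
(P, S): P contains S ✓
(P, V): P contains V ✓
(W, D): W contains D ✓
(W, H): W contains H ✓
(W, L): W contains L ✓
(W, S): W contains S ✓
(W, V): W contains V ✓
Count: 19.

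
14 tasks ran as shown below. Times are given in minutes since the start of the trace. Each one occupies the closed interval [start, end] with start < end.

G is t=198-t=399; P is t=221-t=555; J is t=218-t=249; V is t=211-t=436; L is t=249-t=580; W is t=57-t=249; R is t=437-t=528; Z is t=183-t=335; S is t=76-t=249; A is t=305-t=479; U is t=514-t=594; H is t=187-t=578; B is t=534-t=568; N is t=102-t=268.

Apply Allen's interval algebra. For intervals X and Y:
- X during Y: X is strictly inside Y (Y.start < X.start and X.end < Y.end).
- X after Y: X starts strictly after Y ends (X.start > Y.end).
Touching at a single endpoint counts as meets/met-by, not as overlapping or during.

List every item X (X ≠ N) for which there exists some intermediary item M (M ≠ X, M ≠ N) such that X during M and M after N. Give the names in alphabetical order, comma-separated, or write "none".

Target N = [t=102, t=268].
Intermediaries M with M after N: A, B, R, U.
Via A — items with X during A: none.
Via B — items with X during B: none.
Via R — items with X during R: none.
Via U — items with X during U: B.
Union: B.

B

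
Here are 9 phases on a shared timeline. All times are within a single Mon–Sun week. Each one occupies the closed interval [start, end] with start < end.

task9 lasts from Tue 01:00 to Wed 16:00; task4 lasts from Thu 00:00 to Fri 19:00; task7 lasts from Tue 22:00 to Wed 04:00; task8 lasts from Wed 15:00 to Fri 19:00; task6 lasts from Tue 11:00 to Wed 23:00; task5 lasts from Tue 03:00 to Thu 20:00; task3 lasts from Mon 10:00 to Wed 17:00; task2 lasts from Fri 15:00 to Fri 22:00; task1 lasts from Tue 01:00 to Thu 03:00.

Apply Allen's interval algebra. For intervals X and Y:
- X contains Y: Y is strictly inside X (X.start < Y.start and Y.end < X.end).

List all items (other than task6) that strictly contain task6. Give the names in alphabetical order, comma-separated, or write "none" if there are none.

task1, task5

Target task6 = [Tue 11:00, Wed 23:00].
task1 [Tue 01:00, Thu 03:00] → contains → yes.
task2 [Fri 15:00, Fri 22:00] → after → no.
task3 [Mon 10:00, Wed 17:00] → overlaps → no.
task4 [Thu 00:00, Fri 19:00] → after → no.
task5 [Tue 03:00, Thu 20:00] → contains → yes.
task7 [Tue 22:00, Wed 04:00] → during → no.
task8 [Wed 15:00, Fri 19:00] → overlapped-by → no.
task9 [Tue 01:00, Wed 16:00] → overlaps → no.
Result: task1, task5.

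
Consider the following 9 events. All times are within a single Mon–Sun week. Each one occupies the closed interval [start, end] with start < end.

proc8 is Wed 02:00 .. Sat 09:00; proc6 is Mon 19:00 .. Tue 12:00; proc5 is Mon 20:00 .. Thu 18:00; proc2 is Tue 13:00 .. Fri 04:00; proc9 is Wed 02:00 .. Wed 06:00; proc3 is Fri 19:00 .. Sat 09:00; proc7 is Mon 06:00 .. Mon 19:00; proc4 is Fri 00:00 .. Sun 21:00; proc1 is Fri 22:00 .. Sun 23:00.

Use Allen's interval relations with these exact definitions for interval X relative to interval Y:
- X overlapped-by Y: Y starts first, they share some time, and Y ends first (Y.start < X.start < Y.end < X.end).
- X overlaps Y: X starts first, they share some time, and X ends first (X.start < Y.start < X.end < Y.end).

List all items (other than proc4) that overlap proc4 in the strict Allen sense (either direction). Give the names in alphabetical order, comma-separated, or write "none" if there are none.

proc1, proc2, proc8

Target proc4 = [Fri 00:00, Sun 21:00].
proc1 [Fri 22:00, Sun 23:00] → overlapped-by → yes.
proc2 [Tue 13:00, Fri 04:00] → overlaps → yes.
proc3 [Fri 19:00, Sat 09:00] → during → no.
proc5 [Mon 20:00, Thu 18:00] → before → no.
proc6 [Mon 19:00, Tue 12:00] → before → no.
proc7 [Mon 06:00, Mon 19:00] → before → no.
proc8 [Wed 02:00, Sat 09:00] → overlaps → yes.
proc9 [Wed 02:00, Wed 06:00] → before → no.
Result: proc1, proc2, proc8.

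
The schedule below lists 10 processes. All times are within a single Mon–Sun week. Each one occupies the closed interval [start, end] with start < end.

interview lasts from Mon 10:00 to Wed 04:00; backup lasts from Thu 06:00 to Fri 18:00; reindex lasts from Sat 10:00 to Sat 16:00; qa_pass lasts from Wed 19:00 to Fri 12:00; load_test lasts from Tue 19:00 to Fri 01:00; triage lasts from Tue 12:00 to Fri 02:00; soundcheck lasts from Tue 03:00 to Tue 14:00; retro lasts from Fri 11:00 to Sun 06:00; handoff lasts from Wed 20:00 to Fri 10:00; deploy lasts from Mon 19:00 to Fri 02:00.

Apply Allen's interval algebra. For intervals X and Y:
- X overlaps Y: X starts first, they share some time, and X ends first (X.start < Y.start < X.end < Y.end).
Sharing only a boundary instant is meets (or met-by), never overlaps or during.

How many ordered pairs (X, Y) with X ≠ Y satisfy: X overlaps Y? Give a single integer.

17

Checking all 90 ordered pairs for relation 'overlaps'; matching pairs in alphabetical order:
(backup, retro): backup overlaps retro ✓
(deploy, backup): deploy overlaps backup ✓
(deploy, handoff): deploy overlaps handoff ✓
(deploy, qa_pass): deploy overlaps qa_pass ✓
(handoff, backup): handoff overlaps backup ✓
(interview, deploy): interview overlaps deploy ✓
(interview, load_test): interview overlaps load_test ✓
(interview, triage): interview overlaps triage ✓
(load_test, backup): load_test overlaps backup ✓
(load_test, handoff): load_test overlaps handoff ✓
(load_test, qa_pass): load_test overlaps qa_pass ✓
(qa_pass, backup): qa_pass overlaps backup ✓
(qa_pass, retro): qa_pass overlaps retro ✓
(soundcheck, triage): soundcheck overlaps triage ✓
(triage, backup): triage overlaps backup ✓
(triage, handoff): triage overlaps handoff ✓
(triage, qa_pass): triage overlaps qa_pass ✓
Count: 17.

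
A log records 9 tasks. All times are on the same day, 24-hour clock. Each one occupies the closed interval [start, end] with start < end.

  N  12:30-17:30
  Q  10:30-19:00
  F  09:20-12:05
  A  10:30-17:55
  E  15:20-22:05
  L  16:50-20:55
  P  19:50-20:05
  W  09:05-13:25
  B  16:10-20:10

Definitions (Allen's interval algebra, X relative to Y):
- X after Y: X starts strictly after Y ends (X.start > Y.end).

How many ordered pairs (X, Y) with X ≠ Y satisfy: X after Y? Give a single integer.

12

Checking all 72 ordered pairs for relation 'after'; matching pairs in alphabetical order:
(B, F): B after F ✓
(B, W): B after W ✓
(E, F): E after F ✓
(E, W): E after W ✓
(L, F): L after F ✓
(L, W): L after W ✓
(N, F): N after F ✓
(P, A): P after A ✓
(P, F): P after F ✓
(P, N): P after N ✓
(P, Q): P after Q ✓
(P, W): P after W ✓
Count: 12.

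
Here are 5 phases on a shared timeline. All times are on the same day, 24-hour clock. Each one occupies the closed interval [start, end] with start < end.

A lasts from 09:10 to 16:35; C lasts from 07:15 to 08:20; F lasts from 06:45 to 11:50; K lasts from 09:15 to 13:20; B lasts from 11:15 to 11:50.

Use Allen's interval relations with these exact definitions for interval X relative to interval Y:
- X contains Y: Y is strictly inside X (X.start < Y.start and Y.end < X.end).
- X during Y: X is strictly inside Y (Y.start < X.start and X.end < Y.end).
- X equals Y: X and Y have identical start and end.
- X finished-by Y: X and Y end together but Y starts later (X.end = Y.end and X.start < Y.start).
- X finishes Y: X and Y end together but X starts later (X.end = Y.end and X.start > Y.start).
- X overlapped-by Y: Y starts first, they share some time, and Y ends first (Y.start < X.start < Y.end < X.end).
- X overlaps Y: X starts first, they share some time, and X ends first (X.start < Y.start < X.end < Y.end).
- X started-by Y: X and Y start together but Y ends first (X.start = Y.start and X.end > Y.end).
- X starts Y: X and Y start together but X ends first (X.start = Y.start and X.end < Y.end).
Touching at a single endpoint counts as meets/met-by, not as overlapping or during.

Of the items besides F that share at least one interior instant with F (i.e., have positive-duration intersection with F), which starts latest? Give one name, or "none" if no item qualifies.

B

Target F = [06:45, 11:50].
A [09:10, 16:35] → overlapped-by → candidate.
B [11:15, 11:50] → finishes → candidate.
C [07:15, 08:20] → during → candidate.
K [09:15, 13:20] → overlapped-by → candidate.
Among candidates, latest start is 11:15 → B.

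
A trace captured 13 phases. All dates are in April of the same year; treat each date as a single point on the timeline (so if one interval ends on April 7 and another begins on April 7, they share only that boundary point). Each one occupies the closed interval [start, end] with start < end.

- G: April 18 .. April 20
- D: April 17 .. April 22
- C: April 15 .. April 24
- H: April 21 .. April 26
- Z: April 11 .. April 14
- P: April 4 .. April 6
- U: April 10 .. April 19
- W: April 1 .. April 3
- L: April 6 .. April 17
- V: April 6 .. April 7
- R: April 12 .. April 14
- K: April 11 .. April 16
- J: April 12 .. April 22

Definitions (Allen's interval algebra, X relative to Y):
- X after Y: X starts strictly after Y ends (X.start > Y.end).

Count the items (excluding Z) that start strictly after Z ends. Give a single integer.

4

Target Z = [April 11, April 14].
C [April 15, April 24] → after → counts.
D [April 17, April 22] → after → counts.
G [April 18, April 20] → after → counts.
H [April 21, April 26] → after → counts.
J [April 12, April 22] → overlapped-by → no.
K [April 11, April 16] → started-by → no.
L [April 6, April 17] → contains → no.
P [April 4, April 6] → before → no.
R [April 12, April 14] → finishes → no.
U [April 10, April 19] → contains → no.
V [April 6, April 7] → before → no.
W [April 1, April 3] → before → no.
Total: 4.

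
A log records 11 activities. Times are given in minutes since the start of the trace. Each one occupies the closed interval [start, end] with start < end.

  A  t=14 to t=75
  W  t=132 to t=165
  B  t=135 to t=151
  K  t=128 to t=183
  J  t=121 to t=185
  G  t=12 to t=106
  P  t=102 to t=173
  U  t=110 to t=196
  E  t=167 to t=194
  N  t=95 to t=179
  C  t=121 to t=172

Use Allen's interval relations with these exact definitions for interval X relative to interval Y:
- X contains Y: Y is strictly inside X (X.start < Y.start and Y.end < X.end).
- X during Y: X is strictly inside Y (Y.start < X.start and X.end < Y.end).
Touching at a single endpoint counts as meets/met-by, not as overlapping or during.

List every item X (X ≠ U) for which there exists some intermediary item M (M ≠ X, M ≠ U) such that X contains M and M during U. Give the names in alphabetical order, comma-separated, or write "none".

Target U = [t=110, t=196].
Intermediaries M with M during U: B, C, E, J, K, W.
Via B — items with X contains B: C, J, K, N, P, W.
Via C — items with X contains C: N, P.
Via E — items with X contains E: none.
Via J — items with X contains J: none.
Via K — items with X contains K: J.
Via W — items with X contains W: C, J, K, N, P.
Union: C, J, K, N, P, W.

C, J, K, N, P, W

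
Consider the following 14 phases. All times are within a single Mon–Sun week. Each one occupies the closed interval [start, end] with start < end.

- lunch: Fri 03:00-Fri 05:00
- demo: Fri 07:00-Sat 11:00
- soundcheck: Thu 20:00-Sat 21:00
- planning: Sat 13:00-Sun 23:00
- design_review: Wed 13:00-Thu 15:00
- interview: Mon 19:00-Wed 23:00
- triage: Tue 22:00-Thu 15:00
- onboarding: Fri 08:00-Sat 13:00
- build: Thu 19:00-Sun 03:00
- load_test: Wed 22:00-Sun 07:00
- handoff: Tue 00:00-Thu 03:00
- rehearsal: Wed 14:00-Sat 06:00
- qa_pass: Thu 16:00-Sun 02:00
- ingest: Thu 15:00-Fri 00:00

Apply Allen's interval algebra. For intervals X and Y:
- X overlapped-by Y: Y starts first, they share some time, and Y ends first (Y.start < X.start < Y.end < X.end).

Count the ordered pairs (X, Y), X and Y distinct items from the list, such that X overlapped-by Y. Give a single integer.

Checking all 182 ordered pairs for relation 'overlapped-by'; matching pairs in alphabetical order:
(build, ingest): build overlapped-by ingest ✓
(build, qa_pass): build overlapped-by qa_pass ✓
(build, rehearsal): build overlapped-by rehearsal ✓
(demo, rehearsal): demo overlapped-by rehearsal ✓
(design_review, handoff): design_review overlapped-by handoff ✓
(design_review, interview): design_review overlapped-by interview ✓
(handoff, interview): handoff overlapped-by interview ✓
(load_test, design_review): load_test overlapped-by design_review ✓
(load_test, handoff): load_test overlapped-by handoff ✓
(load_test, interview): load_test overlapped-by interview ✓
(load_test, rehearsal): load_test overlapped-by rehearsal ✓
(load_test, triage): load_test overlapped-by triage ✓
(onboarding, demo): onboarding overlapped-by demo ✓
(onboarding, rehearsal): onboarding overlapped-by rehearsal ✓
(planning, build): planning overlapped-by build ✓
(planning, load_test): planning overlapped-by load_test ✓
(planning, qa_pass): planning overlapped-by qa_pass ✓
(planning, soundcheck): planning overlapped-by soundcheck ✓
(qa_pass, ingest): qa_pass overlapped-by ingest ✓
(qa_pass, rehearsal): qa_pass overlapped-by rehearsal ✓
(rehearsal, design_review): rehearsal overlapped-by design_review ✓
(rehearsal, handoff): rehearsal overlapped-by handoff ✓
(rehearsal, interview): rehearsal overlapped-by interview ✓
(rehearsal, triage): rehearsal overlapped-by triage ✓
... plus 4 further pairs not listed.
Count: 28.

28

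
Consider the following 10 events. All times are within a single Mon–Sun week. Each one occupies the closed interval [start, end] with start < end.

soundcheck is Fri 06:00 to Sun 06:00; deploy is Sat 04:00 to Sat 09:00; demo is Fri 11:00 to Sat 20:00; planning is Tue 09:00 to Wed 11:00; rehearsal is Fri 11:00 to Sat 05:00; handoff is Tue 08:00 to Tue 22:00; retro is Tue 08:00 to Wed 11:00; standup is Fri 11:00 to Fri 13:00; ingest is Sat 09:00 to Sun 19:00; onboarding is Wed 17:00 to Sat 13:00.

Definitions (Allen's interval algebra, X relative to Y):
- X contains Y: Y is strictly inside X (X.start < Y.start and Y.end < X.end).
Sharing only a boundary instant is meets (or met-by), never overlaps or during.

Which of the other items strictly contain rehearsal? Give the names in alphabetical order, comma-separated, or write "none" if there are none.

onboarding, soundcheck

Target rehearsal = [Fri 11:00, Sat 05:00].
demo [Fri 11:00, Sat 20:00] → started-by → no.
deploy [Sat 04:00, Sat 09:00] → overlapped-by → no.
handoff [Tue 08:00, Tue 22:00] → before → no.
ingest [Sat 09:00, Sun 19:00] → after → no.
onboarding [Wed 17:00, Sat 13:00] → contains → yes.
planning [Tue 09:00, Wed 11:00] → before → no.
retro [Tue 08:00, Wed 11:00] → before → no.
soundcheck [Fri 06:00, Sun 06:00] → contains → yes.
standup [Fri 11:00, Fri 13:00] → starts → no.
Result: onboarding, soundcheck.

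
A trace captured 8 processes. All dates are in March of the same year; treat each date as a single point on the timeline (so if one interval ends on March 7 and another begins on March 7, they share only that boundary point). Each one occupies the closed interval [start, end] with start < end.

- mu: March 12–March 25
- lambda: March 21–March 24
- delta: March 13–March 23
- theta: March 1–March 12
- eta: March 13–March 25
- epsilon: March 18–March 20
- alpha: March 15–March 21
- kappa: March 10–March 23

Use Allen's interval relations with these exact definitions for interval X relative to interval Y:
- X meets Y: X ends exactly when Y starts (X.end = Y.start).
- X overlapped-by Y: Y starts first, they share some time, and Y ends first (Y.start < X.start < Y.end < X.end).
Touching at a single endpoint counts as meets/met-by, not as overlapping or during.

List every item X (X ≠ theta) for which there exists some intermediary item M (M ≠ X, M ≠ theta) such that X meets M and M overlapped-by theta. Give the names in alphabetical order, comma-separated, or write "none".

Target theta = [March 1, March 12].
Intermediaries M with M overlapped-by theta: kappa.
Via kappa — items with X meets kappa: none.
Union: none.

none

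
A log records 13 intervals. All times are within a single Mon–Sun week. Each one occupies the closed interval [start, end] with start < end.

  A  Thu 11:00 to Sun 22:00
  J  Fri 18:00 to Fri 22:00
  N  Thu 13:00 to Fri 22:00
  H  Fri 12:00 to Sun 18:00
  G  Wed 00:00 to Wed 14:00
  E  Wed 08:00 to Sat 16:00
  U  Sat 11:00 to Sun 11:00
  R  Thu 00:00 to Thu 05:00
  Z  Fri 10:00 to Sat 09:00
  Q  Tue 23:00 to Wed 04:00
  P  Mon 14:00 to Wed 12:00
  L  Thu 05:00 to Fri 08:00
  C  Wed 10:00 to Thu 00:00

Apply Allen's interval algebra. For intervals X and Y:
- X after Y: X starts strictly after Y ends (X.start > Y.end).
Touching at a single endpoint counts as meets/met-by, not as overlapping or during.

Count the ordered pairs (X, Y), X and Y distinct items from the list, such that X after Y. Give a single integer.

46

Checking all 156 ordered pairs for relation 'after'; matching pairs in alphabetical order:
(A, C): A after C ✓
(A, G): A after G ✓
(A, P): A after P ✓
(A, Q): A after Q ✓
(A, R): A after R ✓
(C, Q): C after Q ✓
(E, Q): E after Q ✓
(H, C): H after C ✓
(H, G): H after G ✓
(H, L): H after L ✓
(H, P): H after P ✓
(H, Q): H after Q ✓
(H, R): H after R ✓
(J, C): J after C ✓
(J, G): J after G ✓
(J, L): J after L ✓
(J, P): J after P ✓
(J, Q): J after Q ✓
(J, R): J after R ✓
(L, C): L after C ✓
(L, G): L after G ✓
(L, P): L after P ✓
(L, Q): L after Q ✓
(N, C): N after C ✓
... plus 22 further pairs not listed.
Count: 46.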